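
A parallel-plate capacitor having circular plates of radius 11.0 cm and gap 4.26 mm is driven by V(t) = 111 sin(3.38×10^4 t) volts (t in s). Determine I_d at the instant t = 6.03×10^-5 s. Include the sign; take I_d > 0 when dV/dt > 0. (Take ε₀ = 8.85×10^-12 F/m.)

-1.33×10^-4 A

dV/dt = (111)(3.38×10^4)·cos(2.03814) = -1.690×10^6 V/s.
I_d = C dV/dt with C = ε₀A/d = (8.85×10^-12)(0.03801)/(4.26×10^-3) = 7.896×10^-11 F, so I_d = (7.896×10^-11)(-1.690×10^6) = -1.33×10^-4 A.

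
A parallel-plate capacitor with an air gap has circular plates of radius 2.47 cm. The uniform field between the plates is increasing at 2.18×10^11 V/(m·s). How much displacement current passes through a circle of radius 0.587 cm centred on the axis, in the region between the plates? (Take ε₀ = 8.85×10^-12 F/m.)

2.09×10^-4 A

I_d = ε₀ dΦ_E/dt = ε₀ πR² (dE/dt) = (8.85×10^-12)(1.917×10^-3)(2.18×10^11) = 3.698×10^-3 A through the full plate area.
Since J_d is uniform, the enclosed fraction is (r/R)² = 0.05648, giving I_d,enc = 2.09×10^-4 A.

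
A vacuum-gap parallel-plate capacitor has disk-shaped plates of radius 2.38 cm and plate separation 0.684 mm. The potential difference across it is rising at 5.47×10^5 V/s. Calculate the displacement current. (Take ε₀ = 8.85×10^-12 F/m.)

1.26×10^-5 A

The field between the plates is E = V/d, so dE/dt = (5.47×10^5)/(6.84×10^-4 m) = 7.997×10^8 V/(m·s).
I_d = ε₀ A (dE/dt) = (8.85×10^-12)(1.780×10^-3)(7.997×10^8) = 1.26×10^-5 A.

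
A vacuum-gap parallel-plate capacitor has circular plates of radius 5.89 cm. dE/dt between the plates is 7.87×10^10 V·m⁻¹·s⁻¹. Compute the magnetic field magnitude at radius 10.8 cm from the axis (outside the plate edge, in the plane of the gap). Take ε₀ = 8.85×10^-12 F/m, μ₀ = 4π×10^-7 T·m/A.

Through the whole plate area (πR² = 0.01090 m²), I_d = ε₀ πR² dE/dt = 7.592×10^-3 A.
For r ≥ R the full I_d is enclosed: B = μ₀ I_d/(2πr) = (4π×10^-7)(7.592×10^-3)/(2π·0.108) = 1.41×10^-8 T.

1.41×10^-8 T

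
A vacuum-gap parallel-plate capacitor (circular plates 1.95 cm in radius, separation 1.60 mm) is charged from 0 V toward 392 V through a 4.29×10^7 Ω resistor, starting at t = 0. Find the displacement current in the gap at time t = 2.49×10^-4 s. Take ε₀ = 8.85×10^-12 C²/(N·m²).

3.80×10^-6 A

With C = ε₀A/d = (8.85×10^-12)(1.195×10^-3)/(1.60×10^-3) = 6.610×10^-12 F, the time constant is τ = RC = 2.836×10^-4 s, so t/τ = 0.8780 and e^(−t/τ) = 0.4156.
I_d = I_cond = (V₀/R) e^(−t/τ) = (9.138×10^-6)(0.4156) = 3.80×10^-6 A.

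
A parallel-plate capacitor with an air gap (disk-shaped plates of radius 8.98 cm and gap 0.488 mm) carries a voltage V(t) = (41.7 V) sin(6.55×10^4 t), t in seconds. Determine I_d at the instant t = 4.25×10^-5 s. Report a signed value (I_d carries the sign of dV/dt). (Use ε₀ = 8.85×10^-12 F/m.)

-1.18×10^-3 A

dE/dt = (V₀ω/d)·cos(ωt) with ωt = 2.78375 rad: (41.7)(6.55×10^4)(-0.9367)/(4.88×10^-4) = -5.243×10^9 V/(m·s).
I_d = ε₀ A dE/dt = (8.85×10^-12)(0.02533)(-5.243×10^9) = -1.18×10^-3 A.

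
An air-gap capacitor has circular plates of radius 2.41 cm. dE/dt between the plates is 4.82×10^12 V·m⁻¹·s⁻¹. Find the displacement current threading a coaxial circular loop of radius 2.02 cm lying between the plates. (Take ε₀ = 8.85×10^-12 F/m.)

0.0547 A

Total displacement current: I_d = ε₀(πR²)(dE/dt) = (8.85×10^-12)(1.825×10^-3)(4.82×10^12) = 0.07785 A.
The field is uniform, so I_d,enc = I_d (r/R)² = (0.07785)(2.02/2.41)² = 0.0547 A.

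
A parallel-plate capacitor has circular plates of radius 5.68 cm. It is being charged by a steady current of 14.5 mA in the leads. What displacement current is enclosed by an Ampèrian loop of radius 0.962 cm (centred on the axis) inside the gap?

4.16×10^-4 A

Between the plates the displacement current equals the wire current: I_d = 14.5 mA = 0.0145 A.
Since J_d is uniform, the enclosed fraction is (r/R)² = 0.02868, giving I_d,enc = 4.16×10^-4 A.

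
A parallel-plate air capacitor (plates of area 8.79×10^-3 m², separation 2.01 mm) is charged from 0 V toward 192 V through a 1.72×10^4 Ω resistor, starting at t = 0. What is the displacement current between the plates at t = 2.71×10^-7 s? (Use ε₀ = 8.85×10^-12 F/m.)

7.43×10^-3 A

C = ε₀A/d = (8.85×10^-12)(8.79×10^-3)/(2.01×10^-3) = 3.870×10^-11 F and τ = RC = 6.656×10^-7 s. I_d in the gap equals the RC charging current.
I_d(t) = (V₀/R) e^(−t/τ) = 0.01116 · e^(−0.4072) = 7.43×10^-3 A.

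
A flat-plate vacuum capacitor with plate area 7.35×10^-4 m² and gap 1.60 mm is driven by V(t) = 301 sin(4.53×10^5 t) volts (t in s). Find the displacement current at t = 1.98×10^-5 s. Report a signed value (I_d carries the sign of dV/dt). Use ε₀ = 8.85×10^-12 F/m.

-4.98×10^-4 A

C = ε₀A/d = (8.85×10^-12)(7.35×10^-4)/(1.60×10^-3) = 4.065×10^-12 F. dV/dt = V₀ω·cos(ωt); at ωt = 8.9694 rad this factor is -0.8981.
I_d = C dV/dt = (4.065×10^-12)(301)(4.53×10^5)(-0.8981) = -4.98×10^-4 A.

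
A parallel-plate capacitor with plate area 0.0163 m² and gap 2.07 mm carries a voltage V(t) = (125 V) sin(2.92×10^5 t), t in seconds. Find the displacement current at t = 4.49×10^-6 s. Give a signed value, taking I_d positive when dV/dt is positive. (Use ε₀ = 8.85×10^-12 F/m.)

6.53×10^-4 A

dE/dt = (V₀ω/d)·cos(ωt) with ωt = 1.31108 rad: (125)(2.92×10^5)(0.2568)/(2.07×10^-3) = 4.528×10^9 V/(m·s).
I_d = ε₀ A dE/dt = (8.85×10^-12)(0.0163)(4.528×10^9) = 6.53×10^-4 A.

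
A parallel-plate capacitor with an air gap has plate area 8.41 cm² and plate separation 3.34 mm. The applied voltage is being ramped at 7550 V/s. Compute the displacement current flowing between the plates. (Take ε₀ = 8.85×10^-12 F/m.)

1.68×10^-8 A

E = V/d so dE/dt = (dV/dt)/d = 2.260×10^6 V/(m·s), and I_d = ε₀ A dE/dt = (8.85×10^-12)(8.41×10^-4)(2.260×10^6) = 1.68×10^-8 A.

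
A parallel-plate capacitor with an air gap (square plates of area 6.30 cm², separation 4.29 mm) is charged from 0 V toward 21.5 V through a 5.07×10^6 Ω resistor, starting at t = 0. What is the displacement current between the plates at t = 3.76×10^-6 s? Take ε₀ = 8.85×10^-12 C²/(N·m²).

C = ε₀A/d = (8.85×10^-12)(6.30×10^-4)/(4.29×10^-3) = 1.300×10^-12 F and τ = RC = 6.591×10^-6 s. I_d in the gap equals the RC charging current.
I_d(t) = (V₀/R) e^(−t/τ) = 4.241×10^-6 · e^(−0.5705) = 2.40×10^-6 A.

2.40×10^-6 A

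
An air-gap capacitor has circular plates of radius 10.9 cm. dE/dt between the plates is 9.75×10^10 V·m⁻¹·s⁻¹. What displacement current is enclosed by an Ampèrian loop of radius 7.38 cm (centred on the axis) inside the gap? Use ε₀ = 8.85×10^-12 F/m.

0.0148 A

I_d = ε₀ dΦ_E/dt = ε₀ πR² (dE/dt) = (8.85×10^-12)(0.03733)(9.75×10^10) = 0.03221 A through the full plate area.
Through an area πr² the displacement current is I_d·(πr²/πR²) = I_d (r/R)² = 0.0148 A.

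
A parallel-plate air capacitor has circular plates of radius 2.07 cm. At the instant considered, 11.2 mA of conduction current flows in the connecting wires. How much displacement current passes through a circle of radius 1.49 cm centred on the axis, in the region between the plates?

5.80×10^-3 A

By continuity the displacement current in the gap matches the conduction current: I_d = 0.0112 A.
Since J_d is uniform, the enclosed fraction is (r/R)² = 0.5181, giving I_d,enc = 5.80×10^-3 A.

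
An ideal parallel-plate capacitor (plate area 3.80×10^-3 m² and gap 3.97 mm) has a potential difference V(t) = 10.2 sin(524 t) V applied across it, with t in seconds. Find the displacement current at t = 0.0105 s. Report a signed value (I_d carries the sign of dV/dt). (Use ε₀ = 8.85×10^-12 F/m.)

3.21×10^-8 A

dV/dt = (10.2)(524)·cos(5.502) = 3795 V/s.
I_d = C dV/dt with C = ε₀A/d = (8.85×10^-12)(3.80×10^-3)/(3.97×10^-3) = 8.471×10^-12 F, so I_d = (8.471×10^-12)(3795) = 3.21×10^-8 A.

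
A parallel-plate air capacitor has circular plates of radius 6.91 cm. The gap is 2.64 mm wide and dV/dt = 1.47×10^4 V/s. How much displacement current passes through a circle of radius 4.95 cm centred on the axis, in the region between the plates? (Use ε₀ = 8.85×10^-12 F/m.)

With E = V/d, dE/dt = 5.568×10^6 V/(m·s) and πR² = 0.01500 m², giving I_d = ε₀ πR² dE/dt = 7.392×10^-7 A.
Through an area πr² the displacement current is I_d·(πr²/πR²) = I_d (r/R)² = 3.79×10^-7 A.

3.79×10^-7 A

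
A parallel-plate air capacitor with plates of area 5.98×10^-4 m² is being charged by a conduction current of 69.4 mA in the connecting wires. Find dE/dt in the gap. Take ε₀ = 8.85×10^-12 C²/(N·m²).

1.31×10^13 V/(m·s)

The displacement current between the plates equals the conduction current, I_d = 69.4 mA.
Then dE/dt = I_d/(ε₀A) = 1.31×10^13 V/(m·s).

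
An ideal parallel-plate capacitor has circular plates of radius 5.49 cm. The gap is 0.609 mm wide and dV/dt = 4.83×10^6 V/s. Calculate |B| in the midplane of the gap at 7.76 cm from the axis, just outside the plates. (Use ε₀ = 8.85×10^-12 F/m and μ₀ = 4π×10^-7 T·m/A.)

I_d = C dV/dt with C = ε₀πR²/d = 1.376×10^-10 F, so I_d = (1.376×10^-10)(4.83×10^6) = 6.646×10^-4 A.
Outside the plates the loop encloses all of I_d, so B·2πr = μ₀ I_d and B = 1.71×10^-9 T.

1.71×10^-9 T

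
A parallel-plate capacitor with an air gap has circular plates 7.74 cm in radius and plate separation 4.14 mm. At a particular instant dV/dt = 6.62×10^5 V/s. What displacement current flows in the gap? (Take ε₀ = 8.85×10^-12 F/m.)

C = ε₀A/d = (8.85×10^-12)(0.01882)/(4.14×10^-3) = 4.023×10^-11 F.
I_d = C dV/dt = (4.023×10^-11)(6.62×10^5) = 2.66×10^-5 A.

2.66×10^-5 A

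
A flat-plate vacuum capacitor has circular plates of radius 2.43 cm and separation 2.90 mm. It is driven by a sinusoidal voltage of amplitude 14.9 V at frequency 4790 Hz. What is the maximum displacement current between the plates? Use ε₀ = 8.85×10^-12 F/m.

(dE/dt)_max = V₀ω/d = 1.547×10^8 V/(m·s); ω = 2πf = 3.010×10^4 rad/s.
I_d,max = ε₀ A (dE/dt)_max = (8.85×10^-12)(1.855×10^-3)(1.547×10^8) = 2.54×10^-6 A.

2.54×10^-6 A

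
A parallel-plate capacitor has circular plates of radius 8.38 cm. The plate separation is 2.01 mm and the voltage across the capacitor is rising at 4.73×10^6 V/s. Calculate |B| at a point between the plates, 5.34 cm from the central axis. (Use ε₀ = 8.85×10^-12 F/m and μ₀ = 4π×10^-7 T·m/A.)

6.99×10^-10 T

dE/dt = (dV/dt)/d = 2.353×10^9 V/(m·s); I_d = ε₀(πR²)(dE/dt) = (8.85×10^-12)(0.02206)(2.353×10^9) = 4.594×10^-4 A.
An Ampèrian loop of radius r encloses a fraction (r/R)² of I_d. Then B·2πr = μ₀ I_d (r/R)², giving B = μ₀ I_d r/(2πR²) = 6.99×10^-10 T.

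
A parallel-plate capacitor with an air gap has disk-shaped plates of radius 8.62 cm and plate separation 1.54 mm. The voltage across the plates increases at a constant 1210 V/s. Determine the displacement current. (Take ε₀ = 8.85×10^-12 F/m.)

1.62×10^-7 A

The field between the plates is E = V/d, so dE/dt = (1210)/(1.54×10^-3 m) = 7.857×10^5 V/(m·s).
I_d = ε₀ A (dE/dt) = (8.85×10^-12)(0.02334)(7.857×10^5) = 1.62×10^-7 A.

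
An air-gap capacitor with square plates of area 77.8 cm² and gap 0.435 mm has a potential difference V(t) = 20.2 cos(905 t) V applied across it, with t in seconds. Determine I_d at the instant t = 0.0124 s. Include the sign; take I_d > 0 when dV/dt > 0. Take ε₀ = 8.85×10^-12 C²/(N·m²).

dV/dt = (20.2)(905)·−sin(11.222) = 1.781×10^4 V/s.
I_d = C dV/dt with C = ε₀A/d = (8.85×10^-12)(7.78×10^-3)/(4.35×10^-4) = 1.583×10^-10 F, so I_d = (1.583×10^-10)(1.781×10^4) = 2.82×10^-6 A.

2.82×10^-6 A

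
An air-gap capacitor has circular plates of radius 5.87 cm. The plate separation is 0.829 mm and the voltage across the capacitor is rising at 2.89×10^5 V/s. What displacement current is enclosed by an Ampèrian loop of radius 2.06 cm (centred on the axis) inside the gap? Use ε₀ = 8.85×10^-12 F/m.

I_d = C dV/dt with C = ε₀πR²/d = 1.155×10^-10 F, so I_d = (1.155×10^-10)(2.89×10^5) = 3.338×10^-5 A.
The field is uniform, so I_d,enc = I_d (r/R)² = (3.338×10^-5)(2.06/5.87)² = 4.11×10^-6 A.

4.11×10^-6 A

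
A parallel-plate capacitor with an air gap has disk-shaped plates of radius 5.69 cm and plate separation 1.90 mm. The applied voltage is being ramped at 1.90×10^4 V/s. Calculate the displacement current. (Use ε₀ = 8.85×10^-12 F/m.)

The displacement current equals the charging current C dV/dt. With C = ε₀A/d = (8.85×10^-12)(0.01017)/(1.90×10^-3) = 4.737×10^-11 F, I_d = (4.737×10^-11)(1.90×10^4) = 9.00×10^-7 A.

9.00×10^-7 A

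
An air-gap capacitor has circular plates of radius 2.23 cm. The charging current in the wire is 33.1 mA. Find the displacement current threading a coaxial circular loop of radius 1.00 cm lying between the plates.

By continuity the displacement current in the gap matches the conduction current: I_d = 0.0331 A.
Through an area πr² the displacement current is I_d·(πr²/πR²) = I_d (r/R)² = 6.66×10^-3 A.

6.66×10^-3 A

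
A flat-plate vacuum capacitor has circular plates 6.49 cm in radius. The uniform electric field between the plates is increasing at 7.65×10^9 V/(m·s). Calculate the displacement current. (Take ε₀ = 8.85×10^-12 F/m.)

8.96×10^-4 A

The displacement current is ε₀ times dΦ_E/dt = ε₀ A dE/dt = (8.85×10^-12)(0.01323)(7.65×10^9) = 8.96×10^-4 A.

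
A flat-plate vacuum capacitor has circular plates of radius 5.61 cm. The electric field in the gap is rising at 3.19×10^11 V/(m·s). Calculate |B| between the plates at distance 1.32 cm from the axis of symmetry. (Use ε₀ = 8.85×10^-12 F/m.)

I_d = ε₀ dΦ_E/dt = ε₀ πR² (dE/dt) = (8.85×10^-12)(9.887×10^-3)(3.19×10^11) = 0.02791 A through the full plate area.
For r < R the Ampère–Maxwell law gives B(2πr) = μ₀ I_d (r²/R²), so B = μ₀ I_d r/(2πR²) = (4π×10^-7)(0.02791)(0.0132)/(2π·0.0561²) = 2.34×10^-8 T.

2.34×10^-8 T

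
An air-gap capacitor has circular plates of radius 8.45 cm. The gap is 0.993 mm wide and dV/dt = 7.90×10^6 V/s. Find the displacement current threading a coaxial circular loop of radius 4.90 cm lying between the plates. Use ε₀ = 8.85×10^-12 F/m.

With E = V/d, dE/dt = 7.956×10^9 V/(m·s) and πR² = 0.02243 m², giving I_d = ε₀ πR² dE/dt = 1.579×10^-3 A.
Since J_d is uniform, the enclosed fraction is (r/R)² = 0.3363, giving I_d,enc = 5.31×10^-4 A.

5.31×10^-4 A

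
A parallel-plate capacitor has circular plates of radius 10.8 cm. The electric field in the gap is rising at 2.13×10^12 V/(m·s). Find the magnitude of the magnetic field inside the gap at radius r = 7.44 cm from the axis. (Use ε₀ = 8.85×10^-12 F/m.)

Total displacement current: I_d = ε₀(πR²)(dE/dt) = (8.85×10^-12)(0.03664)(2.13×10^12) = 0.6907 A.
∮B·dl = μ₀ I_d,enc with I_d,enc = I_d r²/R² = 0.3278 A; so B = μ₀ I_d,enc/(2πr) = 8.81×10^-7 T.

8.81×10^-7 T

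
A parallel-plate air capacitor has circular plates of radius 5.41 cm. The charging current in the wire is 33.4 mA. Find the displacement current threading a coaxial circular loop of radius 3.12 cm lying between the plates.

0.0111 A

By continuity the displacement current in the gap matches the conduction current: I_d = 0.0334 A.
Since J_d is uniform, the enclosed fraction is (r/R)² = 0.3326, giving I_d,enc = 0.0111 A.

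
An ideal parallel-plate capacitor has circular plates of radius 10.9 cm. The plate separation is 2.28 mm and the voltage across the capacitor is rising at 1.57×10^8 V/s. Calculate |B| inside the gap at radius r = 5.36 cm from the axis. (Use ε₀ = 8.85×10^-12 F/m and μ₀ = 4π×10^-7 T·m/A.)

2.05×10^-8 T

With E = V/d, dE/dt = 6.886×10^10 V/(m·s) and πR² = 0.03733 m², giving I_d = ε₀ πR² dE/dt = 0.02275 A.
An Ampèrian loop of radius r encloses a fraction (r/R)² of I_d. Then B·2πr = μ₀ I_d (r/R)², giving B = μ₀ I_d r/(2πR²) = 2.05×10^-8 T.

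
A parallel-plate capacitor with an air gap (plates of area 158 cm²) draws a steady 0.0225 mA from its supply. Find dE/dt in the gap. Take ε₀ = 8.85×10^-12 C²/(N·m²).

Charge continuity gives I_d = I = 2.25×10^-5 A between the plates.
Then dE/dt = I_d/(ε₀A) = 1.61×10^8 V/(m·s).

1.61×10^8 V/(m·s)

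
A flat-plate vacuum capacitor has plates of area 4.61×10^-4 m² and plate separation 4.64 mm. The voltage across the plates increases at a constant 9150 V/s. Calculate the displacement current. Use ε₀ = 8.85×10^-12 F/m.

The displacement current equals the charging current C dV/dt. With C = ε₀A/d = (8.85×10^-12)(4.61×10^-4)/(4.64×10^-3) = 8.793×10^-13 F, I_d = (8.793×10^-13)(9150) = 8.05×10^-9 A.

8.05×10^-9 A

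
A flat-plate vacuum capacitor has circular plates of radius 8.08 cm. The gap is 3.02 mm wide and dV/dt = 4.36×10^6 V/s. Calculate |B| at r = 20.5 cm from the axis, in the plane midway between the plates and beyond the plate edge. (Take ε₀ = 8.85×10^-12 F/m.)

With E = V/d, dE/dt = 1.444×10^9 V/(m·s) and πR² = 0.02051 m², giving I_d = ε₀ πR² dE/dt = 2.621×10^-4 A.
Outside the plates the loop encloses all of I_d, so B·2πr = μ₀ I_d and B = 2.56×10^-10 T.

2.56×10^-10 T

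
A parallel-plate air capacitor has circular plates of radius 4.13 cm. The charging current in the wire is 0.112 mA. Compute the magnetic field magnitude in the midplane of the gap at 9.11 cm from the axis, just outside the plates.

2.46×10^-10 T

Between the plates the displacement current equals the wire current: I_d = 0.112 mA = 1.12×10^-4 A.
For r ≥ R the full I_d is enclosed: B = μ₀ I_d/(2πr) = (4π×10^-7)(1.12×10^-4)/(2π·0.0911) = 2.46×10^-10 T.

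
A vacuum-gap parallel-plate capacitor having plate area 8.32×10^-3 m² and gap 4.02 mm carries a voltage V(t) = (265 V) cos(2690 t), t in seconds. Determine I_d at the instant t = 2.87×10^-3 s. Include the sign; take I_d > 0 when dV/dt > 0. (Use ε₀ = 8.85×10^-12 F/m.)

-1.29×10^-5 A

dE/dt = (V₀ω/d)·−sin(ωt) with ωt = 7.7203 rad: (265)(2690)(-0.9911)/(4.02×10^-3) = -1.757×10^8 V/(m·s).
I_d = ε₀ A dE/dt = (8.85×10^-12)(8.32×10^-3)(-1.757×10^8) = -1.29×10^-5 A.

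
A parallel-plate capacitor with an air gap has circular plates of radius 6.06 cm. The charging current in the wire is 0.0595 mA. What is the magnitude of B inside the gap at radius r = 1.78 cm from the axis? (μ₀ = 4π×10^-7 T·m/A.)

Between the plates the displacement current equals the wire current: I_d = 0.0595 mA = 5.95×10^-5 A.
∮B·dl = μ₀ I_d,enc with I_d,enc = I_d r²/R² = 5.133×10^-6 A; so B = μ₀ I_d,enc/(2πr) = 5.77×10^-11 T.

5.77×10^-11 T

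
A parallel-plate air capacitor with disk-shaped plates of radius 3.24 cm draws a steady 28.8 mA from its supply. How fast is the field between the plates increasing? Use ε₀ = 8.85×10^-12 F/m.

9.87×10^11 V/(m·s)

By continuity, I_d in the gap equals the 28.8 mA flowing in the wire.
Inverting I_d = ε₀ A dE/dt gives dE/dt = 0.0288 / (8.85×10^-12 · 3.298×10^-3) = 9.87×10^11 V/(m·s).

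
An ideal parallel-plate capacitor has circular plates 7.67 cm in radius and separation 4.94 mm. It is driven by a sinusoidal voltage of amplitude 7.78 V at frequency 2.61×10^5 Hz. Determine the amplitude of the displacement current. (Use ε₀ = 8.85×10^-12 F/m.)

4.22×10^-4 A

(dE/dt)_max = V₀ω/d = 2.583×10^9 V/(m·s); ω = 2πf = 1.640×10^6 rad/s.
I_d,max = ε₀ A (dE/dt)_max = (8.85×10^-12)(0.01848)(2.583×10^9) = 4.22×10^-4 A.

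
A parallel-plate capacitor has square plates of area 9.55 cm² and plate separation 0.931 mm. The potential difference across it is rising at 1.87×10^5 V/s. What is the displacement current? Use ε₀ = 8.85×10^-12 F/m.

1.70×10^-6 A

C = ε₀A/d = (8.85×10^-12)(9.55×10^-4)/(9.31×10^-4) = 9.078×10^-12 F.
I_d = C dV/dt = (9.078×10^-12)(1.87×10^5) = 1.70×10^-6 A.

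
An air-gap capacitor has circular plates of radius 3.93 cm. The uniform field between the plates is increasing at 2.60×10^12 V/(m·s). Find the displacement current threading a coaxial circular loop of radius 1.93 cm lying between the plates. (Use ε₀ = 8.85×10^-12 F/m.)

0.0269 A

Total displacement current: I_d = ε₀(πR²)(dE/dt) = (8.85×10^-12)(4.852×10^-3)(2.60×10^12) = 0.1116 A.
The field is uniform, so I_d,enc = I_d (r/R)² = (0.1116)(1.93/3.93)² = 0.0269 A.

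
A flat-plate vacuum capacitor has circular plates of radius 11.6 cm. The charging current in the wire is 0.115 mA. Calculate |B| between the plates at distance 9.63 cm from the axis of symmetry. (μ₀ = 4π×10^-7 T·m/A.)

1.65×10^-10 T

No conduction current crosses the gap, so I_d there equals the 1.15×10^-4 A in the leads.
An Ampèrian loop of radius r encloses a fraction (r/R)² of I_d. Then B·2πr = μ₀ I_d (r/R)², giving B = μ₀ I_d r/(2πR²) = 1.65×10^-10 T.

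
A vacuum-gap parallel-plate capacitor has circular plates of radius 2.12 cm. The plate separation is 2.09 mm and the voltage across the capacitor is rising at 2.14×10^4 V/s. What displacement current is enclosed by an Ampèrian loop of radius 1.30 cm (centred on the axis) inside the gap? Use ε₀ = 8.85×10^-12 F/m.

4.81×10^-8 A

With E = V/d, dE/dt = 1.024×10^7 V/(m·s) and πR² = 1.412×10^-3 m², giving I_d = ε₀ πR² dE/dt = 1.280×10^-7 A.
Through an area πr² the displacement current is I_d·(πr²/πR²) = I_d (r/R)² = 4.81×10^-8 A.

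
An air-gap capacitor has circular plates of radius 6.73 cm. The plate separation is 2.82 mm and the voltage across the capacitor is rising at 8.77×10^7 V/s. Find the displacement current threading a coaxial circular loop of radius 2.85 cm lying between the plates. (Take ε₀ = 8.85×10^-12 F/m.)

dE/dt = (dV/dt)/d = 3.110×10^10 V/(m·s); I_d = ε₀(πR²)(dE/dt) = (8.85×10^-12)(0.01423)(3.110×10^10) = 3.917×10^-3 A.
Since J_d is uniform, the enclosed fraction is (r/R)² = 0.1793, giving I_d,enc = 7.02×10^-4 A.

7.02×10^-4 A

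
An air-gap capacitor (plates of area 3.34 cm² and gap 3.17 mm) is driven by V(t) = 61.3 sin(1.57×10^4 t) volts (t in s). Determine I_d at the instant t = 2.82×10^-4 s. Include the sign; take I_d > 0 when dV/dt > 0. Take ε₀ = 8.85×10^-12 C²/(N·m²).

C = ε₀A/d = (8.85×10^-12)(3.34×10^-4)/(3.17×10^-3) = 9.325×10^-13 F. dV/dt = V₀ω·cos(ωt); at ωt = 4.4274 rad this factor is -0.2811.
I_d = C dV/dt = (9.325×10^-13)(61.3)(1.57×10^4)(-0.2811) = -2.52×10^-7 A.

-2.52×10^-7 A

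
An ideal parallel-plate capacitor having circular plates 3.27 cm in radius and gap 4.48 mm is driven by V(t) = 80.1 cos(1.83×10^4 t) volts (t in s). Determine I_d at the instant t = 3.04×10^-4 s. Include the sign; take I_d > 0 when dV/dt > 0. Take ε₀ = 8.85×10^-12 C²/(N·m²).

6.41×10^-6 A

dV/dt = (80.1)(1.83×10^4)·−sin(5.5632) = 9.665×10^5 V/s.
I_d = C dV/dt with C = ε₀A/d = (8.85×10^-12)(3.359×10^-3)/(4.48×10^-3) = 6.636×10^-12 F, so I_d = (6.636×10^-12)(9.665×10^5) = 6.41×10^-6 A.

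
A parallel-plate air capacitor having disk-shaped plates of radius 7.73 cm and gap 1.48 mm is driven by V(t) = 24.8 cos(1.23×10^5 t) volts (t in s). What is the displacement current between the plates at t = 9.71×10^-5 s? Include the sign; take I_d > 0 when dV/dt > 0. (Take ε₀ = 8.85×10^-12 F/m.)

2.00×10^-4 A

C = ε₀A/d = (8.85×10^-12)(0.01877)/(1.48×10^-3) = 1.122×10^-10 F. dV/dt = V₀ω·−sin(ωt); at ωt = 11.9433 rad this factor is 0.5835.
I_d = C dV/dt = (1.122×10^-10)(24.8)(1.23×10^5)(0.5835) = 2.00×10^-4 A.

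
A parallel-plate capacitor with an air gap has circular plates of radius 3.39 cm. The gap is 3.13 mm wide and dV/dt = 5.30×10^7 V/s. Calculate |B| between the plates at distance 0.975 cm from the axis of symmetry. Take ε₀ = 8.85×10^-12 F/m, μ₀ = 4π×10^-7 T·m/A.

dE/dt = (dV/dt)/d = 1.693×10^10 V/(m·s); I_d = ε₀(πR²)(dE/dt) = (8.85×10^-12)(3.610×10^-3)(1.693×10^10) = 5.409×10^-4 A.
An Ampèrian loop of radius r encloses a fraction (r/R)² of I_d. Then B·2πr = μ₀ I_d (r/R)², giving B = μ₀ I_d r/(2πR²) = 9.18×10^-10 T.

9.18×10^-10 T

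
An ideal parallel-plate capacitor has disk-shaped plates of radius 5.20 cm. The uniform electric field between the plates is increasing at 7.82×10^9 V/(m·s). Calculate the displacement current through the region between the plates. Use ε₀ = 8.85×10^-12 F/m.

5.88×10^-4 A

With a uniform field, Φ_E = EA, so I_d = ε₀ A dE/dt = 5.88×10^-4 A.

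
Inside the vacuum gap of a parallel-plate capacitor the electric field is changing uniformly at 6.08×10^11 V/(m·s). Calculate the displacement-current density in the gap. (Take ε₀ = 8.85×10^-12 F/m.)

The displacement-current density is ε₀ ∂E/∂t = (8.85×10^-12)(6.08×10^11) = 5.38 A/m².

5.38 A/m²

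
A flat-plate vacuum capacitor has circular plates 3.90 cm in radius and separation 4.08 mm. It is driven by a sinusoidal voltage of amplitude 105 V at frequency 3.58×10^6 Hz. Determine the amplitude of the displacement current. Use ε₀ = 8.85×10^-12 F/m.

The displacement current equals the conduction current C dV/dt, which peaks at C V₀ ω.
With C = ε₀A/d = (8.85×10^-12)(4.778×10^-3)/(4.08×10^-3) = 1.036×10^-11 F and ω = 2πf = 2.249×10^7 rad/s, I_d,max = (1.036×10^-11)(105)(2.249×10^7) = 0.0245 A.

0.0245 A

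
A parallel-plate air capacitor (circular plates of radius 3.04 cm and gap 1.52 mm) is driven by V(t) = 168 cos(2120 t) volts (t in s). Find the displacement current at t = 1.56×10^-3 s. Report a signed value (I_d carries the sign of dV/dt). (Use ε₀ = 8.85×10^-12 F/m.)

C = ε₀A/d = (8.85×10^-12)(2.903×10^-3)/(1.52×10^-3) = 1.690×10^-11 F. dV/dt = V₀ω·−sin(ωt); at ωt = 3.3072 rad this factor is 0.1649.
I_d = C dV/dt = (1.690×10^-11)(168)(2120)(0.1649) = 9.93×10^-7 A.

9.93×10^-7 A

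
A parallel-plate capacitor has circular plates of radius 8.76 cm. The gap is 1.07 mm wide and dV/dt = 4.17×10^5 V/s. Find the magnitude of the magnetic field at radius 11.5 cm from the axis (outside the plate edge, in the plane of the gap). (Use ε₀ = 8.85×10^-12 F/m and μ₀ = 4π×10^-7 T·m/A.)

1.45×10^-10 T

I_d = C dV/dt with C = ε₀πR²/d = 1.994×10^-10 F, so I_d = (1.994×10^-10)(4.17×10^5) = 8.315×10^-5 A.
With r > R the enclosed displacement current is the full I_d; B = μ₀ I_d / (2πr) = 1.45×10^-10 T.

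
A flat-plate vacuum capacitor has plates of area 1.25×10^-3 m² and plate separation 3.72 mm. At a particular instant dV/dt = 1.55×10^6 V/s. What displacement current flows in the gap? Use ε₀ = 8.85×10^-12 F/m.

4.61×10^-6 A

E = V/d so dE/dt = (dV/dt)/d = 4.167×10^8 V/(m·s), and I_d = ε₀ A dE/dt = (8.85×10^-12)(1.25×10^-3)(4.167×10^8) = 4.61×10^-6 A.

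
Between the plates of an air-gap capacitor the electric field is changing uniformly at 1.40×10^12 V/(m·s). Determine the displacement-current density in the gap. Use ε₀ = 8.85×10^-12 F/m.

The displacement-current density is ε₀ ∂E/∂t = (8.85×10^-12)(1.40×10^12) = 12.4 A/m².

12.4 A/m²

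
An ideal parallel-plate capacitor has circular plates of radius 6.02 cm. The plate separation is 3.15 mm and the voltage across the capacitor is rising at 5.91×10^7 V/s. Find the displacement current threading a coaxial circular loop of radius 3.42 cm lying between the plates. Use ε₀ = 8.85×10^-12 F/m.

6.10×10^-4 A

I_d = C dV/dt with C = ε₀πR²/d = 3.200×10^-11 F, so I_d = (3.200×10^-11)(5.91×10^7) = 1.891×10^-3 A.
The field is uniform, so I_d,enc = I_d (r/R)² = (1.891×10^-3)(3.42/6.02)² = 6.10×10^-4 A.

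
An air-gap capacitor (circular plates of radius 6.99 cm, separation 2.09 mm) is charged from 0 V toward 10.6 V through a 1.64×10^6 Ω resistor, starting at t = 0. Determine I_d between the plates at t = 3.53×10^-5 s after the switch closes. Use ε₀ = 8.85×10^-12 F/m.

4.64×10^-6 A

C = ε₀A/d = (8.85×10^-12)(0.01535)/(2.09×10^-3) = 6.500×10^-11 F, so τ = RC = 1.066×10^-4 s.
The conduction current is I(t) = (V₀/R) e^(−t/τ), and the displacement current between the plates equals it.
t/τ = 0.3311; I_d = (10.6/1.64×10^6) · e^(−0.3311) = (6.463×10^-6)(0.7181) = 4.64×10^-6 A.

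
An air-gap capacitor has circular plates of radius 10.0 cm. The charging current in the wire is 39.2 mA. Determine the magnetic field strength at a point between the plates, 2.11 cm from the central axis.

Between the plates the displacement current equals the wire current: I_d = 39.2 mA = 0.0392 A.
For r < R the Ampère–Maxwell law gives B(2πr) = μ₀ I_d (r²/R²), so B = μ₀ I_d r/(2πR²) = (4π×10^-7)(0.0392)(0.0211)/(2π·0.100²) = 1.65×10^-8 T.

1.65×10^-8 T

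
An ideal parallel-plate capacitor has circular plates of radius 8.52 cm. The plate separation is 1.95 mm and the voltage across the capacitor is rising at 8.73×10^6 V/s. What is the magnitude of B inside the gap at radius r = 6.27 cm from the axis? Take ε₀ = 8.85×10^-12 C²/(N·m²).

1.56×10^-9 T

dE/dt = (dV/dt)/d = 4.477×10^9 V/(m·s); I_d = ε₀(πR²)(dE/dt) = (8.85×10^-12)(0.02280)(4.477×10^9) = 9.034×10^-4 A.
For r < R the Ampère–Maxwell law gives B(2πr) = μ₀ I_d (r²/R²), so B = μ₀ I_d r/(2πR²) = (4π×10^-7)(9.034×10^-4)(0.0627)/(2π·0.0852²) = 1.56×10^-9 T.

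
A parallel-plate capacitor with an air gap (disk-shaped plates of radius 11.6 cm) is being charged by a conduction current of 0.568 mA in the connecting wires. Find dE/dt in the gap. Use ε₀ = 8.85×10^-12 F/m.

1.52×10^9 V/(m·s)

Charge continuity gives I_d = I = 5.68×10^-4 A between the plates.
Inverting I_d = ε₀ A dE/dt gives dE/dt = 5.68×10^-4 / (8.85×10^-12 · 0.04227) = 1.52×10^9 V/(m·s).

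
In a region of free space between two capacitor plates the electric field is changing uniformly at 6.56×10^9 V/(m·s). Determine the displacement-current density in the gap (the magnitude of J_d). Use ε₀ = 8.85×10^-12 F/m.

J_d = ε₀ ∂E/∂t, so J_d = 0.0581 A/m².

0.0581 A/m²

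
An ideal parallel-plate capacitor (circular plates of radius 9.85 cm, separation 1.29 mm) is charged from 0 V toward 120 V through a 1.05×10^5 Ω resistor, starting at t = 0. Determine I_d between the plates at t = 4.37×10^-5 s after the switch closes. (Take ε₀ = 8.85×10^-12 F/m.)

1.56×10^-4 A

C = ε₀A/d = (8.85×10^-12)(0.03048)/(1.29×10^-3) = 2.091×10^-10 F and τ = RC = 2.196×10^-5 s. I_d in the gap equals the RC charging current.
I_d(t) = (V₀/R) e^(−t/τ) = 1.143×10^-3 · e^(−1.990) = 1.56×10^-4 A.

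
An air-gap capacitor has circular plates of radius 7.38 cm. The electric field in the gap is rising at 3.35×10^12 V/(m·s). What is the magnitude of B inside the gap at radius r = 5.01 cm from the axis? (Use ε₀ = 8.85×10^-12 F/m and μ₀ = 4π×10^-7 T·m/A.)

9.33×10^-7 T

Through the whole plate area (πR² = 0.01711 m²), I_d = ε₀ πR² dE/dt = 0.5073 A.
An Ampèrian loop of radius r encloses a fraction (r/R)² of I_d. Then B·2πr = μ₀ I_d (r/R)², giving B = μ₀ I_d r/(2πR²) = 9.33×10^-7 T.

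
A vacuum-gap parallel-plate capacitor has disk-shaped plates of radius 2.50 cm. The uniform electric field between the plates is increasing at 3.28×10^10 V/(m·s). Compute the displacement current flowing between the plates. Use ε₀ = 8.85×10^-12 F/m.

I_d = ε₀ A (dE/dt) = (8.85×10^-12)(1.963×10^-3 m²)(3.28×10^10) = 5.70×10^-4 A.

5.70×10^-4 A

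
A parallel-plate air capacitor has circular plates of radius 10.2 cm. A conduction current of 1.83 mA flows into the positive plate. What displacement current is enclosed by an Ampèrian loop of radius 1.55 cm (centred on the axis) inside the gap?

4.23×10^-5 A

No conduction current crosses the gap, so I_d there equals the 1.83×10^-3 A in the leads.
Since J_d is uniform, the enclosed fraction is (r/R)² = 0.02309, giving I_d,enc = 4.23×10^-5 A.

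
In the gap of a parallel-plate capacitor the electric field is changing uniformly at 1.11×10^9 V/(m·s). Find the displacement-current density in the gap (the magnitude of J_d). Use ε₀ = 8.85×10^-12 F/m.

9.82×10^-3 A/m²

J_d = ε₀ ∂E/∂t, so J_d = 9.82×10^-3 A/m².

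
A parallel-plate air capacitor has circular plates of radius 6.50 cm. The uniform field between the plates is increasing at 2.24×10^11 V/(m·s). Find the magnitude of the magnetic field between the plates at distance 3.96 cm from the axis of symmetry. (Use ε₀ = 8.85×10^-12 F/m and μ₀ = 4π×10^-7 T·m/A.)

Through the whole plate area (πR² = 0.01327 m²), I_d = ε₀ πR² dE/dt = 0.02631 A.
For r < R the Ampère–Maxwell law gives B(2πr) = μ₀ I_d (r²/R²), so B = μ₀ I_d r/(2πR²) = (4π×10^-7)(0.02631)(0.0396)/(2π·0.0650²) = 4.93×10^-8 T.

4.93×10^-8 T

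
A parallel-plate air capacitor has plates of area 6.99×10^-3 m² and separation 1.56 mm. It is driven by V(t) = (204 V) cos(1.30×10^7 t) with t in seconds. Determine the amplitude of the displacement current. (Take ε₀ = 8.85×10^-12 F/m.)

(dE/dt)_max = V₀ω/d = 1.700×10^12 V/(m·s); ω = 1.30×10^7 rad/s.
I_d,max = ε₀ A (dE/dt)_max = (8.85×10^-12)(6.99×10^-3)(1.700×10^12) = 0.105 A.

0.105 A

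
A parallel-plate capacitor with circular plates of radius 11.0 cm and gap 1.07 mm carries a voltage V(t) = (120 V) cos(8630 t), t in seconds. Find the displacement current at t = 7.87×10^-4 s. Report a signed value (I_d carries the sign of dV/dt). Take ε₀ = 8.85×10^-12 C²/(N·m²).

C = ε₀A/d = (8.85×10^-12)(0.03801)/(1.07×10^-3) = 3.144×10^-10 F. dV/dt = V₀ω·−sin(ωt); at ωt = 6.79181 rad this factor is -0.4870.
I_d = C dV/dt = (3.144×10^-10)(120)(8630)(-0.4870) = -1.59×10^-4 A.

-1.59×10^-4 A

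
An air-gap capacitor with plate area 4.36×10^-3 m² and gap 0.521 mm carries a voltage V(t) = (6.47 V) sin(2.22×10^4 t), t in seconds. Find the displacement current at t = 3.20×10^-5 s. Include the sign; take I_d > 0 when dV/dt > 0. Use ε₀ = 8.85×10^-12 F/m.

8.06×10^-6 A

C = ε₀A/d = (8.85×10^-12)(4.36×10^-3)/(5.21×10^-4) = 7.406×10^-11 F. dV/dt = V₀ω·cos(ωt); at ωt = 0.7104 rad this factor is 0.7581.
I_d = C dV/dt = (7.406×10^-11)(6.47)(2.22×10^4)(0.7581) = 8.06×10^-6 A.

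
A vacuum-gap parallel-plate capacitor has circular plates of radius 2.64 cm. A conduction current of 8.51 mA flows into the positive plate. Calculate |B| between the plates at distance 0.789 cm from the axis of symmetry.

1.93×10^-8 T

By continuity the displacement current in the gap matches the conduction current: I_d = 8.51×10^-3 A.
An Ampèrian loop of radius r encloses a fraction (r/R)² of I_d. Then B·2πr = μ₀ I_d (r/R)², giving B = μ₀ I_d r/(2πR²) = 1.93×10^-8 T.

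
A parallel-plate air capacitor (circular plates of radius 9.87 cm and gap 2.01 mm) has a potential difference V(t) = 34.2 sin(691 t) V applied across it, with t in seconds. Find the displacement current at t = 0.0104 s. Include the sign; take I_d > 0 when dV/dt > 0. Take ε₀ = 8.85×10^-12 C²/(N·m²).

dE/dt = (V₀ω/d)·cos(ωt) with ωt = 7.1864 rad: (34.2)(691)(0.6191)/(2.01×10^-3) = 7.279×10^6 V/(m·s).
I_d = ε₀ A dE/dt = (8.85×10^-12)(0.03060)(7.279×10^6) = 1.97×10^-6 A.

1.97×10^-6 A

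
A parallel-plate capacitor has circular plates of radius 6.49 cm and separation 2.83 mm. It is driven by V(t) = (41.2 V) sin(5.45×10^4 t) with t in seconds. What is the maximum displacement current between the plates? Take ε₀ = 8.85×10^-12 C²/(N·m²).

C = ε₀A/d = (8.85×10^-12)(0.01323)/(2.83×10^-3) = 4.137×10^-11 F; ω = 5.45×10^4 rad/s.
I_d = C dV/dt, so |I_d|_max = C V₀ ω = (4.137×10^-11)(41.2)(5.45×10^4) = 9.29×10^-5 A.

9.29×10^-5 A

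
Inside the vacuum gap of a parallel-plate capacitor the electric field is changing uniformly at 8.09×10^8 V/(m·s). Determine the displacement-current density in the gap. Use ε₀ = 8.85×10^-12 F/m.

J_d = ε₀ ∂E/∂t, so J_d = 7.16×10^-3 A/m².

7.16×10^-3 A/m²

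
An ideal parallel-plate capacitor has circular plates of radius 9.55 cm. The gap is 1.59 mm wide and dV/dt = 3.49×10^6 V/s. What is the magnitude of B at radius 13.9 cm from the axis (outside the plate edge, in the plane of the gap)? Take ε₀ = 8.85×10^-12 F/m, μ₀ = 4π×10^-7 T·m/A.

8.01×10^-10 T

I_d = C dV/dt with C = ε₀πR²/d = 1.595×10^-10 F, so I_d = (1.595×10^-10)(3.49×10^6) = 5.567×10^-4 A.
Outside the plates the loop encloses all of I_d, so B·2πr = μ₀ I_d and B = 8.01×10^-10 T.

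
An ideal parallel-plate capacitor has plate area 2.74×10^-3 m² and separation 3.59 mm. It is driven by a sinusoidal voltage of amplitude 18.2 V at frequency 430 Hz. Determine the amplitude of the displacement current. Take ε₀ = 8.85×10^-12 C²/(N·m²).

3.32×10^-7 A

The displacement current equals the conduction current C dV/dt, which peaks at C V₀ ω.
With C = ε₀A/d = (8.85×10^-12)(2.74×10^-3)/(3.59×10^-3) = 6.755×10^-12 F and ω = 2πf = 2702 rad/s, I_d,max = (6.755×10^-12)(18.2)(2702) = 3.32×10^-7 A.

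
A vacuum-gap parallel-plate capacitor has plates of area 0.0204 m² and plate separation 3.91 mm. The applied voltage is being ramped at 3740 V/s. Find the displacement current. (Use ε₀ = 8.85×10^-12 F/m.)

1.73×10^-7 A

The field between the plates is E = V/d, so dE/dt = (3740)/(3.91×10^-3 m) = 9.565×10^5 V/(m·s).
I_d = ε₀ A (dE/dt) = (8.85×10^-12)(0.0204)(9.565×10^5) = 1.73×10^-7 A.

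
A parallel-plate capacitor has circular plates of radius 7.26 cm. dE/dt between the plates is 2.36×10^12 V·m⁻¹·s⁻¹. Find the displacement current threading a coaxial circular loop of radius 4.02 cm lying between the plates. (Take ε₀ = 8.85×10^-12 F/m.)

I_d = ε₀ dΦ_E/dt = ε₀ πR² (dE/dt) = (8.85×10^-12)(0.01656)(2.36×10^12) = 0.3459 A through the full plate area.
Since J_d is uniform, the enclosed fraction is (r/R)² = 0.3066, giving I_d,enc = 0.106 A.

0.106 A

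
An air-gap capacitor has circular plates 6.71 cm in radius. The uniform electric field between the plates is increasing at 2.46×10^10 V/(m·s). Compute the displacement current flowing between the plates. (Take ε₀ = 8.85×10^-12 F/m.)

3.08×10^-3 A

The displacement current is ε₀ times dΦ_E/dt = ε₀ A dE/dt = (8.85×10^-12)(0.01414)(2.46×10^10) = 3.08×10^-3 A.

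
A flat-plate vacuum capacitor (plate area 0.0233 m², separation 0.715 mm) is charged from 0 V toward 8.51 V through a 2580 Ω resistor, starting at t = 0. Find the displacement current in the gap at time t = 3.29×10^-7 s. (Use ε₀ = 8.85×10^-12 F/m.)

C = ε₀A/d = (8.85×10^-12)(0.0233)/(7.15×10^-4) = 2.884×10^-10 F and τ = RC = 7.441×10^-7 s. I_d in the gap equals the RC charging current.
I_d(t) = (V₀/R) e^(−t/τ) = 3.298×10^-3 · e^(−0.4421) = 2.12×10^-3 A.

2.12×10^-3 A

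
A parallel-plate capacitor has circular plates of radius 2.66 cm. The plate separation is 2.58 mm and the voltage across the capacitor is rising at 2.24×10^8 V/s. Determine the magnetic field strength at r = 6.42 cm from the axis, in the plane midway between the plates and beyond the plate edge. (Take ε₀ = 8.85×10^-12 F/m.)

5.32×10^-9 T

I_d = C dV/dt with C = ε₀πR²/d = 7.625×10^-12 F, so I_d = (7.625×10^-12)(2.24×10^8) = 1.708×10^-3 A.
With r > R the enclosed displacement current is the full I_d; B = μ₀ I_d / (2πr) = 5.32×10^-9 T.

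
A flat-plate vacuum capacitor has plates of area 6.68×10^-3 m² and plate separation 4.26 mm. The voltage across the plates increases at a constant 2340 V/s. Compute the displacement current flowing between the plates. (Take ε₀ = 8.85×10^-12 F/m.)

3.25×10^-8 A

C = ε₀A/d = (8.85×10^-12)(6.68×10^-3)/(4.26×10^-3) = 1.388×10^-11 F.
I_d = C dV/dt = (1.388×10^-11)(2340) = 3.25×10^-8 A.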